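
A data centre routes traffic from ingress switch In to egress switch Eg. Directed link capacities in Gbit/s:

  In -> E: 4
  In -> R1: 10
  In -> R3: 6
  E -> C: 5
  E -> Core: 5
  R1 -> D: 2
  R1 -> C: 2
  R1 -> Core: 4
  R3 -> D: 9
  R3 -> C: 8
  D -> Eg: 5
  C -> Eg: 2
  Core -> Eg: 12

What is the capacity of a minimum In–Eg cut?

15

Augment In→E→C→Eg: bottleneck 2, flow now 2.
Augment In→E→Core→Eg: bottleneck 2, flow now 4.
Augment In→R1→D→Eg: bottleneck 2, flow now 6.
Augment In→R1→Core→Eg: bottleneck 4, flow now 10.
Augment In→R3→D→Eg: bottleneck 3, flow now 13.
Augment In→R1→C→E→Core→Eg: bottleneck 2, flow now 15. (uses reverse residual edge)
No augmenting path remains; maximum flow = 15.
By max-flow min-cut, the minimum cut capacity equals the max flow.
In the residual graph, reachable from In: {In, R1, R3, D, C}.
Min-cut edges: In→E (4), R1→Core (4), D→Eg (5), C→Eg (2); capacity 4 + 4 + 5 + 2 = 15.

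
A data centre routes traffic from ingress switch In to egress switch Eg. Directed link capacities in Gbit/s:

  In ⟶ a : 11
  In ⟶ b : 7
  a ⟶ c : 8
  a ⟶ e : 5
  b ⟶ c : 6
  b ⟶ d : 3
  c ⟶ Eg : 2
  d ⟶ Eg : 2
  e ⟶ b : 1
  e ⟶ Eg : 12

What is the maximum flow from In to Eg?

9

Augment In→a→c→Eg: bottleneck 2, flow now 2.
Augment In→a→e→Eg: bottleneck 5, flow now 7.
Augment In→b→d→Eg: bottleneck 2, flow now 9.
No augmenting path remains; maximum flow = 9.
In the residual graph, reachable from In: {In, a, b, c, d}.
Min-cut edges: a→e (5), c→Eg (2), d→Eg (2); capacity 5 + 2 + 2 = 9.
This cut is saturated, so no flow can exceed 9.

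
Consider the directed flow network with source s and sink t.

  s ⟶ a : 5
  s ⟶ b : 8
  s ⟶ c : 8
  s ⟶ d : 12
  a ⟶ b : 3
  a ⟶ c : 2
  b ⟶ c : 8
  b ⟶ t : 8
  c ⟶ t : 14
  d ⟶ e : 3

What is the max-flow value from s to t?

21

Augment s→b→t: bottleneck 8, flow now 8.
Augment s→c→t: bottleneck 8, flow now 16.
Augment s→a→c→t: bottleneck 2, flow now 18.
Augment s→a→b→c→t: bottleneck 3, flow now 21.
No augmenting path remains; maximum flow = 21.
In the residual graph, reachable from s: {s, d, e}.
Min-cut edges: s→a (5), s→b (8), s→c (8); capacity 5 + 8 + 8 = 21.
This cut is saturated, so no flow can exceed 21.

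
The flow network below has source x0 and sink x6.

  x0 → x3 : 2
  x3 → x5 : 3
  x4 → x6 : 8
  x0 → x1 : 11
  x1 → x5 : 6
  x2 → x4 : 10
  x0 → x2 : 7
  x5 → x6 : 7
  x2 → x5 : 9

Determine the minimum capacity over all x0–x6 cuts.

Augment x0→x1→x5→x6: bottleneck 6, flow now 6.
Augment x0→x2→x4→x6: bottleneck 7, flow now 13.
Augment x0→x3→x5→x6: bottleneck 1, flow now 14.
No augmenting path remains; maximum flow = 14.
By max-flow min-cut, the minimum cut capacity equals the max flow.
In the residual graph, reachable from x0: {x0, x1, x3, x5}.
Min-cut edges: x0→x2 (7), x5→x6 (7); capacity 7 + 7 = 14.

14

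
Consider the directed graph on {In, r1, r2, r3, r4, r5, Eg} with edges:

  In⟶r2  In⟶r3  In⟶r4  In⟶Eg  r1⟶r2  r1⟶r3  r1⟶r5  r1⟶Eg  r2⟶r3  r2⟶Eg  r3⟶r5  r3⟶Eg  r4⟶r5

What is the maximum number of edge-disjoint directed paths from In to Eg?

3

Assign every edge capacity 1; by Menger, the answer equals the max flow.
Path In→Eg (+1); total 1.
Path In→r2→Eg (+1); total 2.
Path In→r3→Eg (+1); total 3.
No residual In→Eg path; max flow = 3.
Certifying cut of size 3: {In→Eg, In→r2, In→r3}.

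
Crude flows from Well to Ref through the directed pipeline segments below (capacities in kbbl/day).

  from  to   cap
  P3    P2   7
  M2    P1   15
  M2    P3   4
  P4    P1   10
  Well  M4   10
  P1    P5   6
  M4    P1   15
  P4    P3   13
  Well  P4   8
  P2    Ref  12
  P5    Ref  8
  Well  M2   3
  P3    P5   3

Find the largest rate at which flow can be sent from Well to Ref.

15

Augment Well→M4→P1→P5→Ref: bottleneck 6, flow now 6.
Augment Well→P4→P3→P2→Ref: bottleneck 7, flow now 13.
Augment Well→P4→P3→P5→Ref: bottleneck 1, flow now 14.
Augment Well→M2→P3→P5→Ref: bottleneck 1, flow now 15.
No augmenting path remains; maximum flow = 15.
In the residual graph, reachable from Well: {Well, M4, P4, M2, P3, P1, P5}.
Min-cut edges: P3→P2 (7), P5→Ref (8); capacity 7 + 8 = 15.
This cut is saturated, so no flow can exceed 15.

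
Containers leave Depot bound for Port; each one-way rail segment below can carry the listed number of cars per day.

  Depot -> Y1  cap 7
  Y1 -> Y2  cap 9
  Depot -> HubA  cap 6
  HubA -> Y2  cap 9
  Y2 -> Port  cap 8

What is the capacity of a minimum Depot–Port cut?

Augment Depot→HubA→Y2→Port: bottleneck 6, flow now 6.
Augment Depot→Y1→Y2→Port: bottleneck 2, flow now 8.
No augmenting path remains; maximum flow = 8.
By max-flow min-cut, the minimum cut capacity equals the max flow.
In the residual graph, reachable from Depot: {Depot, HubA, Y1, Y2}.
Min-cut edges: Y2→Port (8); capacity 8 = 8.

8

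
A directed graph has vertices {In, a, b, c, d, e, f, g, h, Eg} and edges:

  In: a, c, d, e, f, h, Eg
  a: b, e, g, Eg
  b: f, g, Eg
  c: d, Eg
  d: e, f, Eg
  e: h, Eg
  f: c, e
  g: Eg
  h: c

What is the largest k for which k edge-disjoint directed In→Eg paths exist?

5

Assign every edge capacity 1; by Menger, the answer equals the max flow.
Path In→Eg (+1); total 1.
Path In→a→Eg (+1); total 2.
Path In→c→Eg (+1); total 3.
Path In→d→Eg (+1); total 4.
Path In→e→Eg (+1); total 5.
No residual In→Eg path; max flow = 5.
Certifying cut of size 5: {In→Eg, In→a, c→Eg, d→Eg, e→Eg}.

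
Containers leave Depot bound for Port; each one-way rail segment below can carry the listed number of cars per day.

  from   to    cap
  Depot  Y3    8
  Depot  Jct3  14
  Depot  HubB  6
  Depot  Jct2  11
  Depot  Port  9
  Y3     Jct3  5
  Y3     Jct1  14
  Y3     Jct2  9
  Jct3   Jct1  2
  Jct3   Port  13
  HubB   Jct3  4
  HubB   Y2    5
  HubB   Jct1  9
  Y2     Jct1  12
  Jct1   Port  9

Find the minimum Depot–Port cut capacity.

31

Augment Depot→Port: bottleneck 9, flow now 9.
Augment Depot→Jct3→Port: bottleneck 13, flow now 22.
Augment Depot→Y3→Jct1→Port: bottleneck 8, flow now 30.
Augment Depot→Jct3→Jct1→Port: bottleneck 1, flow now 31.
No augmenting path remains; maximum flow = 31.
By max-flow min-cut, the minimum cut capacity equals the max flow.
In the residual graph, reachable from Depot: {Depot, Y3, Jct3, HubB, Y2, Jct1, Jct2}.
Min-cut edges: Depot→Port (9), Jct3→Port (13), Jct1→Port (9); capacity 9 + 13 + 9 = 31.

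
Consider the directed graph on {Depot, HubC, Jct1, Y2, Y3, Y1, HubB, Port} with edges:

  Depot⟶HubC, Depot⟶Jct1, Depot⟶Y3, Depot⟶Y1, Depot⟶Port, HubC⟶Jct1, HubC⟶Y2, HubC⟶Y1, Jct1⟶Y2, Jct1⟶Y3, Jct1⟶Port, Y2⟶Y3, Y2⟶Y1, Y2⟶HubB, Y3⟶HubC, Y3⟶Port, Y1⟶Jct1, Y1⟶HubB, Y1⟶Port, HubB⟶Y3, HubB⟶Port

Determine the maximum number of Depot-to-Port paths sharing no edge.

5

Assign every edge capacity 1; by Menger, the answer equals the max flow.
Path Depot→Port (+1); total 1.
Path Depot→Jct1→Port (+1); total 2.
Path Depot→Y3→Port (+1); total 3.
Path Depot→Y1→Port (+1); total 4.
Path Depot→HubC→Y2→HubB→Port (+1); total 5.
No residual Depot→Port path; max flow = 5.
Certifying cut of size 5: {Depot→HubC, Depot→Jct1, Depot→Port, Depot→Y1, Depot→Y3}.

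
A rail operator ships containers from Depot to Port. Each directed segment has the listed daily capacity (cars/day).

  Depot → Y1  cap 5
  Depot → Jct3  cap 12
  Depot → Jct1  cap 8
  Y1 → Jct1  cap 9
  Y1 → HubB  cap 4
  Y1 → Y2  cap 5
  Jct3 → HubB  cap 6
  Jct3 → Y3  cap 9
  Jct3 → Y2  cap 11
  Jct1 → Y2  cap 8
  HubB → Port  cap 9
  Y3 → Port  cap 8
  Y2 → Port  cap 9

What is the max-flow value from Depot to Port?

25

Augment Depot→Y1→HubB→Port: bottleneck 4, flow now 4.
Augment Depot→Y1→Y2→Port: bottleneck 1, flow now 5.
Augment Depot→Jct3→HubB→Port: bottleneck 5, flow now 10.
Augment Depot→Jct3→Y3→Port: bottleneck 7, flow now 17.
Augment Depot→Jct1→Y2→Port: bottleneck 8, flow now 25.
No augmenting path remains; maximum flow = 25.
In the residual graph, reachable from Depot: {Depot}.
Min-cut edges: Depot→Y1 (5), Depot→Jct3 (12), Depot→Jct1 (8); capacity 5 + 12 + 8 = 25.
This cut is saturated, so no flow can exceed 25.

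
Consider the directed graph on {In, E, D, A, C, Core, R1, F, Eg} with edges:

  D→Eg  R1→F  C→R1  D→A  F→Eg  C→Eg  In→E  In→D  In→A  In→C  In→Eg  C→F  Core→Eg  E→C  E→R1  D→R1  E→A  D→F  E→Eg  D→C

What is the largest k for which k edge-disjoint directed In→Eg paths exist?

Assign every edge capacity 1; by Menger, the answer equals the max flow.
Path In→Eg (+1); total 1.
Path In→E→Eg (+1); total 2.
Path In→D→Eg (+1); total 3.
Path In→C→Eg (+1); total 4.
No residual In→Eg path; max flow = 4.
Certifying cut of size 4: {In→C, In→D, In→E, In→Eg}.

4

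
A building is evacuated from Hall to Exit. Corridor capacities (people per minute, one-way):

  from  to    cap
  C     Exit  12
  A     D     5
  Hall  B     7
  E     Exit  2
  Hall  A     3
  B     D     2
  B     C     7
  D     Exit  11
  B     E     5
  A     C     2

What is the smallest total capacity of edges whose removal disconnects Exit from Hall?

Augment Hall→A→C→Exit: bottleneck 2, flow now 2.
Augment Hall→A→D→Exit: bottleneck 1, flow now 3.
Augment Hall→B→C→Exit: bottleneck 7, flow now 10.
No augmenting path remains; maximum flow = 10.
By max-flow min-cut, the minimum cut capacity equals the max flow.
In the residual graph, reachable from Hall: {Hall}.
Min-cut edges: Hall→A (3), Hall→B (7); capacity 3 + 7 = 10.

10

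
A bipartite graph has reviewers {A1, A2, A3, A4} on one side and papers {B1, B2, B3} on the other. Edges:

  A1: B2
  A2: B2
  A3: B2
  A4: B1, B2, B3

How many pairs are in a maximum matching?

Unit-capacity flow: source→left, listed edges, right→sink; max matching = max flow.
Augmenting path A1→B2 (+1); matched 1.
Augmenting path A4→B1 (+1); matched 2.
No augmenting path remains; maximum matching = 2.
König certificate: {A4, B2} is a vertex cover of size 2 (every listed pair touches it), so no matching can be larger.

2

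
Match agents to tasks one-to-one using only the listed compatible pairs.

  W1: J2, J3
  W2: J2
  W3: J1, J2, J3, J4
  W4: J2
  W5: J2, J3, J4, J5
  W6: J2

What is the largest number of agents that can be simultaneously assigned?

Unit-capacity flow: source→left, listed edges, right→sink; max matching = max flow.
Augmenting path W1→J2 (+1); matched 1.
Augmenting path W3→J1 (+1); matched 2.
Augmenting path W5→J3 (+1); matched 3.
Augmenting path W2→J2→W1→J3→W5→J4 (+1); matched 4.
No augmenting path remains; maximum matching = 4.
König certificate: {W1, W3, W5, J2} is a vertex cover of size 4 (every listed pair touches it), so no matching can be larger.

4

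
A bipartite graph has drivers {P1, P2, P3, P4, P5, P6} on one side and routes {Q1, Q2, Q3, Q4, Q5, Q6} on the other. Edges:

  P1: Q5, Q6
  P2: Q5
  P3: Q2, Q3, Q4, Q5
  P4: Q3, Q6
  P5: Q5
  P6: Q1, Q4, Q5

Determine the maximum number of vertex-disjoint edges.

Unit-capacity flow: source→left, listed edges, right→sink; max matching = max flow.
Augmenting path P1→Q5 (+1); matched 1.
Augmenting path P3→Q2 (+1); matched 2.
Augmenting path P4→Q3 (+1); matched 3.
Augmenting path P6→Q1 (+1); matched 4.
Augmenting path P2→Q5→P1→Q6 (+1); matched 5.
No augmenting path remains; maximum matching = 5.
König certificate: {P1, P3, P4, P6, Q5} is a vertex cover of size 5 (every listed pair touches it), so no matching can be larger.

5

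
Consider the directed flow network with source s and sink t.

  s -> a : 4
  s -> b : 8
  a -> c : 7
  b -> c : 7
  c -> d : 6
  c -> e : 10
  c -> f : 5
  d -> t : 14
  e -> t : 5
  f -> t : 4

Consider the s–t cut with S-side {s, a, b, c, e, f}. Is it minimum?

No — its capacity is 15, but the minimum cut has capacity 11.

Given cut capacity: 6 + 5 + 4 = 15.
Augment s→a→c→d→t: bottleneck 4, flow now 4.
Augment s→b→c→d→t: bottleneck 2, flow now 6.
Augment s→b→c→e→t: bottleneck 5, flow now 11.
No augmenting path remains; maximum flow = 11.
In the residual graph, reachable from s: {s, b}.
Min-cut edges: s→a (4), b→c (7); capacity 4 + 7 = 11.
Cut capacity 15 exceeds the max flow 11, so it is not minimum.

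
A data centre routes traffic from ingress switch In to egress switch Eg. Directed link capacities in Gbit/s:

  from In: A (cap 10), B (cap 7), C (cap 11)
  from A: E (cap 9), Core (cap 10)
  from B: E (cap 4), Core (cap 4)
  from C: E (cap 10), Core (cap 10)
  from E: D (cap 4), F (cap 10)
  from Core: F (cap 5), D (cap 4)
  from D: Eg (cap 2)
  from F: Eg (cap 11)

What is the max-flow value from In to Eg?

13

Augment In→A→E→D→Eg: bottleneck 2, flow now 2.
Augment In→A→E→F→Eg: bottleneck 7, flow now 9.
Augment In→A→Core→F→Eg: bottleneck 1, flow now 10.
Augment In→B→E→F→Eg: bottleneck 3, flow now 13.
No augmenting path remains; maximum flow = 13.
In the residual graph, reachable from In: {In, A, B, C, E, Core, D, F}.
Min-cut edges: D→Eg (2), F→Eg (11); capacity 2 + 11 = 13.
This cut is saturated, so no flow can exceed 13.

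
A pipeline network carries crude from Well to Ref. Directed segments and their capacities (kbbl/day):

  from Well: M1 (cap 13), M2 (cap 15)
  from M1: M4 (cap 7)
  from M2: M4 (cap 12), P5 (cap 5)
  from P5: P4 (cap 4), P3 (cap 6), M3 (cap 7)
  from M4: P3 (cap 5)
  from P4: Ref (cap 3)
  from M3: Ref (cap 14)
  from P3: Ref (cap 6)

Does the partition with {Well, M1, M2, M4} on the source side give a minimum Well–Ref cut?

Given cut capacity: 5 + 5 = 10.
Augment Well→M1→M4→P3→Ref: bottleneck 5, flow now 5.
Augment Well→M2→P5→P4→Ref: bottleneck 3, flow now 8.
Augment Well→M2→P5→M3→Ref: bottleneck 2, flow now 10.
No augmenting path remains; maximum flow = 10.
Cut capacity 10 equals the max flow, so it is a minimum cut.

Yes — it is a minimum cut (capacity 10).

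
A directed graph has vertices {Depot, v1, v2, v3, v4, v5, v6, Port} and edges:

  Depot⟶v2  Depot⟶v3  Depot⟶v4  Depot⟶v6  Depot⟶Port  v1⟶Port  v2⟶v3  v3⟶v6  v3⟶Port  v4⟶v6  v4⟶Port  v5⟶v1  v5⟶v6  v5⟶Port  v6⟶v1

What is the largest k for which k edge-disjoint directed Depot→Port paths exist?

4

Assign every edge capacity 1; by Menger, the answer equals the max flow.
Path Depot→Port (+1); total 1.
Path Depot→v3→Port (+1); total 2.
Path Depot→v4→Port (+1); total 3.
Path Depot→v6→v1→Port (+1); total 4.
No residual Depot→Port path; max flow = 4.
Certifying cut of size 4: {Depot→Port, Depot→v4, v3→Port, v6→v1}.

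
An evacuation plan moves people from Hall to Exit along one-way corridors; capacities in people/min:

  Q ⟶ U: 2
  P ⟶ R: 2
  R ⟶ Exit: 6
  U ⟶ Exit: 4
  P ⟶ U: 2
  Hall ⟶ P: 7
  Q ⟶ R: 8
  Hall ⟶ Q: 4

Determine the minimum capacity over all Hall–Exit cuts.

Augment Hall→P→R→Exit: bottleneck 2, flow now 2.
Augment Hall→P→U→Exit: bottleneck 2, flow now 4.
Augment Hall→Q→R→Exit: bottleneck 4, flow now 8.
No augmenting path remains; maximum flow = 8.
By max-flow min-cut, the minimum cut capacity equals the max flow.
In the residual graph, reachable from Hall: {Hall, P}.
Min-cut edges: Hall→Q (4), P→R (2), P→U (2); capacity 4 + 2 + 2 = 8.

8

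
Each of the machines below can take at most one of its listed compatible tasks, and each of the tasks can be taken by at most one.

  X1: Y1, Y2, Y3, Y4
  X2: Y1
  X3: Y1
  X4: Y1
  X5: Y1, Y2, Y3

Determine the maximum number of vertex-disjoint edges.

Unit-capacity flow: source→left, listed edges, right→sink; max matching = max flow.
Augmenting path X1→Y1 (+1); matched 1.
Augmenting path X5→Y2 (+1); matched 2.
Augmenting path X2→Y1→X1→Y3 (+1); matched 3.
No augmenting path remains; maximum matching = 3.
König certificate: {X1, X5, Y1} is a vertex cover of size 3 (every listed pair touches it), so no matching can be larger.

3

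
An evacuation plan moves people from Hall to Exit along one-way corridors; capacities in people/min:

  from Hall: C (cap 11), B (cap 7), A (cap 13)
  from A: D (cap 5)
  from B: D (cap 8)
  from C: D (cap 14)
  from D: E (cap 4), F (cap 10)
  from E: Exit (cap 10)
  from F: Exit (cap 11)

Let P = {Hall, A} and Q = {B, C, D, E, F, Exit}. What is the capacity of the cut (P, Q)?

Edges leaving {Hall, A}: Hall→B (7), Hall→C (11), A→D (5).
Cut capacity = 7 + 11 + 5 = 23.

23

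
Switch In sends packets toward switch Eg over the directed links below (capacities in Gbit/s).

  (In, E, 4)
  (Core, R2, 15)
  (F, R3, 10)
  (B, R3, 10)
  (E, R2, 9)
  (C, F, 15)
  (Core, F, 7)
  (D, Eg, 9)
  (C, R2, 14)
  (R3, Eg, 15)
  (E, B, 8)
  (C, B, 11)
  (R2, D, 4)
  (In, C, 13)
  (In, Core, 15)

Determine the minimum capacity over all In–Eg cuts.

Augment In→C→F→R3→Eg: bottleneck 10, flow now 10.
Augment In→C→R2→D→Eg: bottleneck 3, flow now 13.
Augment In→E→R2→D→Eg: bottleneck 1, flow now 14.
Augment In→E→B→R3→Eg: bottleneck 3, flow now 17.
Augment In→Core→F→C→B→R3→Eg: bottleneck 2, flow now 19. (uses reverse residual edge)
No augmenting path remains; maximum flow = 19.
By max-flow min-cut, the minimum cut capacity equals the max flow.
In the residual graph, reachable from In: {In, C, E, Core, F, R2, B, R3}.
Min-cut edges: R2→D (4), R3→Eg (15); capacity 4 + 15 = 19.

19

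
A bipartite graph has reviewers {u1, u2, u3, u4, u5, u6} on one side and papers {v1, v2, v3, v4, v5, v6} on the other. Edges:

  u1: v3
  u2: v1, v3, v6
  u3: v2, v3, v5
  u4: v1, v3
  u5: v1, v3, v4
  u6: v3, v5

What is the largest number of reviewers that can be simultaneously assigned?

6

Unit-capacity flow: source→left, listed edges, right→sink; max matching = max flow.
Augmenting path u1→v3 (+1); matched 1.
Augmenting path u2→v1 (+1); matched 2.
Augmenting path u3→v2 (+1); matched 3.
Augmenting path u5→v4 (+1); matched 4.
Augmenting path u6→v5 (+1); matched 5.
Augmenting path u4→v1→u2→v6 (+1); matched 6.
No augmenting path remains; maximum matching = 6.
König certificate: {u1, u2, u3, u4, u5, u6} is a vertex cover of size 6 (every listed pair touches it), so no matching can be larger.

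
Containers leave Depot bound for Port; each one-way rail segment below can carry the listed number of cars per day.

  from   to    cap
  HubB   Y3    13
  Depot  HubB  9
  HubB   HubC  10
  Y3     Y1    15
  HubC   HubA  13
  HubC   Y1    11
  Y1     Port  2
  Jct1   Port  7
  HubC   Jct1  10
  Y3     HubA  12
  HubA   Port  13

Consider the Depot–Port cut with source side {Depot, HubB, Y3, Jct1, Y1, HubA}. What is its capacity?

Edges leaving {Depot, HubB, Y3, Jct1, Y1, HubA}: HubB→HubC (10), Jct1→Port (7), Y1→Port (2), HubA→Port (13).
Cut capacity = 10 + 7 + 2 + 13 = 32.

32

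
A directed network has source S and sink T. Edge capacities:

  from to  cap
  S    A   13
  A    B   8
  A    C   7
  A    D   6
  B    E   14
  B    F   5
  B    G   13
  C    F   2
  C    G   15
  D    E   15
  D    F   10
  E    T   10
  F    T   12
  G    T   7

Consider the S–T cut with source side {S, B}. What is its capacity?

Edges leaving {S, B}: S→A (13), B→E (14), B→F (5), B→G (13).
Cut capacity = 13 + 14 + 5 + 13 = 45.

45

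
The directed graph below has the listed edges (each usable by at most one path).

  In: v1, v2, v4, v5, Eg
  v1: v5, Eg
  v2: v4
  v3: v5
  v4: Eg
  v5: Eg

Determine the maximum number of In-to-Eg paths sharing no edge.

Assign every edge capacity 1; by Menger, the answer equals the max flow.
Path In→Eg (+1); total 1.
Path In→v1→Eg (+1); total 2.
Path In→v4→Eg (+1); total 3.
Path In→v5→Eg (+1); total 4.
No residual In→Eg path; max flow = 4.
Certifying cut of size 4: {In→Eg, In→v1, In→v5, v4→Eg}.

4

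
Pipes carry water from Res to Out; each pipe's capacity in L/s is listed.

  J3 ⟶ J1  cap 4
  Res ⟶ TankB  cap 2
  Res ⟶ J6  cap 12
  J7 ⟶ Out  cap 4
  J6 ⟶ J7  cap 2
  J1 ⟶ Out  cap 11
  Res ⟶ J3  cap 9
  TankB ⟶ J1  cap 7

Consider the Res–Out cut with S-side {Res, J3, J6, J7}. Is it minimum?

Given cut capacity: 2 + 4 + 4 = 10.
Augment Res→J3→J1→Out: bottleneck 4, flow now 4.
Augment Res→TankB→J1→Out: bottleneck 2, flow now 6.
Augment Res→J6→J7→Out: bottleneck 2, flow now 8.
No augmenting path remains; maximum flow = 8.
In the residual graph, reachable from Res: {Res, J3, J6}.
Min-cut edges: Res→TankB (2), J3→J1 (4), J6→J7 (2); capacity 2 + 4 + 2 = 8.
Cut capacity 10 exceeds the max flow 8, so it is not minimum.

No — its capacity is 10, but the minimum cut has capacity 8.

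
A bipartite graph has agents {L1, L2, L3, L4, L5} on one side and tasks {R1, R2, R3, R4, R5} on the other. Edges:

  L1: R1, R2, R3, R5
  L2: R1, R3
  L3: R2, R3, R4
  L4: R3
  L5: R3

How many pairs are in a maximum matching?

4

Unit-capacity flow: source→left, listed edges, right→sink; max matching = max flow.
Augmenting path L1→R1 (+1); matched 1.
Augmenting path L2→R3 (+1); matched 2.
Augmenting path L3→R2 (+1); matched 3.
Augmenting path L4→R3→L2→R1→L1→R5 (+1); matched 4.
No augmenting path remains; maximum matching = 4.
König certificate: {L1, L2, L3, R3} is a vertex cover of size 4 (every listed pair touches it), so no matching can be larger.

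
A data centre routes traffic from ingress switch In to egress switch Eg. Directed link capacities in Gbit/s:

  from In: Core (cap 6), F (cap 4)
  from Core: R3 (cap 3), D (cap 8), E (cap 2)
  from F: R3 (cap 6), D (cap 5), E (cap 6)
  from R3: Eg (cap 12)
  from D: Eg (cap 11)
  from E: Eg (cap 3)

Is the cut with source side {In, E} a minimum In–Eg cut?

No — its capacity is 13, but the minimum cut has capacity 10.

Given cut capacity: 6 + 4 + 3 = 13.
Augment In→Core→R3→Eg: bottleneck 3, flow now 3.
Augment In→Core→D→Eg: bottleneck 3, flow now 6.
Augment In→F→R3→Eg: bottleneck 4, flow now 10.
No augmenting path remains; maximum flow = 10.
In the residual graph, reachable from In: {In}.
Min-cut edges: In→Core (6), In→F (4); capacity 6 + 4 = 10.
Cut capacity 13 exceeds the max flow 10, so it is not minimum.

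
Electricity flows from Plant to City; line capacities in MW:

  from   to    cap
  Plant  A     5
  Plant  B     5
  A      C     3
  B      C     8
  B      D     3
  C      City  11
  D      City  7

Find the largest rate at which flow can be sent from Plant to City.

8

Augment Plant→A→C→City: bottleneck 3, flow now 3.
Augment Plant→B→C→City: bottleneck 5, flow now 8.
No augmenting path remains; maximum flow = 8.
In the residual graph, reachable from Plant: {Plant, A}.
Min-cut edges: Plant→B (5), A→C (3); capacity 5 + 3 = 8.
This cut is saturated, so no flow can exceed 8.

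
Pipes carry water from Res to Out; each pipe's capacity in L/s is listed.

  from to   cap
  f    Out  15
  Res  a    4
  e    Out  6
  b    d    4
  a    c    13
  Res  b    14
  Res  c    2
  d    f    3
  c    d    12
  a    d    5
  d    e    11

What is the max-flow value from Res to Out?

Augment Res→a→d→e→Out: bottleneck 4, flow now 4.
Augment Res→b→d→e→Out: bottleneck 2, flow now 6.
Augment Res→b→d→f→Out: bottleneck 2, flow now 8.
Augment Res→c→d→f→Out: bottleneck 1, flow now 9.
No augmenting path remains; maximum flow = 9.
In the residual graph, reachable from Res: {Res, a, b, c, d, e}.
Min-cut edges: d→f (3), e→Out (6); capacity 3 + 6 = 9.
This cut is saturated, so no flow can exceed 9.

9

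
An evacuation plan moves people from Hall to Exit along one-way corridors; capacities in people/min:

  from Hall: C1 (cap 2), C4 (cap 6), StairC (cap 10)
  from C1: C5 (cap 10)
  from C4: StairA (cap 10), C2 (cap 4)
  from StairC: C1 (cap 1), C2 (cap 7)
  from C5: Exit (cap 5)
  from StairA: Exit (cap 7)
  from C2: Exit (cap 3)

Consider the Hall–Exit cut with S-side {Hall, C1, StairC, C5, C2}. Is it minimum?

No — its capacity is 14, but the minimum cut has capacity 12.

Given cut capacity: 6 + 5 + 3 = 14.
Augment Hall→C1→C5→Exit: bottleneck 2, flow now 2.
Augment Hall→C4→StairA→Exit: bottleneck 6, flow now 8.
Augment Hall→StairC→C2→Exit: bottleneck 3, flow now 11.
Augment Hall→StairC→C1→C5→Exit: bottleneck 1, flow now 12.
No augmenting path remains; maximum flow = 12.
In the residual graph, reachable from Hall: {Hall, StairC, C2}.
Min-cut edges: Hall→C1 (2), Hall→C4 (6), StairC→C1 (1), C2→Exit (3); capacity 2 + 6 + 1 + 3 = 12.
Cut capacity 14 exceeds the max flow 12, so it is not minimum.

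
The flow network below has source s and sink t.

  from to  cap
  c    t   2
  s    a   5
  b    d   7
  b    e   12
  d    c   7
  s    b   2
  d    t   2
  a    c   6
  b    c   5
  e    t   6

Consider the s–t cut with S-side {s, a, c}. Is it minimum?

Given cut capacity: 2 + 2 = 4.
Augment s→a→c→t: bottleneck 2, flow now 2.
Augment s→b→d→t: bottleneck 2, flow now 4.
No augmenting path remains; maximum flow = 4.
Cut capacity 4 equals the max flow, so it is a minimum cut.

Yes — it is a minimum cut (capacity 4).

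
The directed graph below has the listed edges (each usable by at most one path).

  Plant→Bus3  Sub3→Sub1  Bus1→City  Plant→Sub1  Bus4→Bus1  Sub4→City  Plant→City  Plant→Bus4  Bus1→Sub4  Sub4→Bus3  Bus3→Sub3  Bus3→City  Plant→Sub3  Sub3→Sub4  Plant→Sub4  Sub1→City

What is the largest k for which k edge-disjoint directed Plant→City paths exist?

Assign every edge capacity 1; by Menger, the answer equals the max flow.
Path Plant→City (+1); total 1.
Path Plant→Sub4→City (+1); total 2.
Path Plant→Bus3→City (+1); total 3.
Path Plant→Sub1→City (+1); total 4.
Path Plant→Bus4→Bus1→City (+1); total 5.
No residual Plant→City path; max flow = 5.
Certifying cut of size 5: {Bus3→City, Plant→Bus4, Plant→City, Sub1→City, Sub4→City}.

5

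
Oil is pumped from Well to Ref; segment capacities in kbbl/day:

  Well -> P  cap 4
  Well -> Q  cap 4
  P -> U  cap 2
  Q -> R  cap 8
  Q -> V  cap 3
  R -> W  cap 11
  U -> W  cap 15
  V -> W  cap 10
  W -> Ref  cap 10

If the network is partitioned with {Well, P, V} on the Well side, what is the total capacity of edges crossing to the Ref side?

Edges leaving {Well, P, V}: Well→Q (4), P→U (2), V→W (10).
Cut capacity = 4 + 2 + 10 = 16.

16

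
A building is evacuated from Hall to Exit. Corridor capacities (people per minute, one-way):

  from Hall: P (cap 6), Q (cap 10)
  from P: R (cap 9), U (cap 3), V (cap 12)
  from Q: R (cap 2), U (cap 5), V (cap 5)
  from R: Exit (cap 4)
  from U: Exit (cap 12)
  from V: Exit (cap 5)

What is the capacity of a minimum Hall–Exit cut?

16

Augment Hall→P→R→Exit: bottleneck 4, flow now 4.
Augment Hall→P→U→Exit: bottleneck 2, flow now 6.
Augment Hall→Q→U→Exit: bottleneck 5, flow now 11.
Augment Hall→Q→V→Exit: bottleneck 5, flow now 16.
No augmenting path remains; maximum flow = 16.
By max-flow min-cut, the minimum cut capacity equals the max flow.
In the residual graph, reachable from Hall: {Hall}.
Min-cut edges: Hall→P (6), Hall→Q (10); capacity 6 + 10 = 16.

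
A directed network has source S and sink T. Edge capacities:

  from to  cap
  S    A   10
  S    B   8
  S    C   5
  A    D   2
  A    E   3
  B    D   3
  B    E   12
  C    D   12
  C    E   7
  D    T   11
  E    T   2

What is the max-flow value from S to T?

Augment S→A→D→T: bottleneck 2, flow now 2.
Augment S→A→E→T: bottleneck 2, flow now 4.
Augment S→B→D→T: bottleneck 3, flow now 7.
Augment S→C→D→T: bottleneck 5, flow now 12.
No augmenting path remains; maximum flow = 12.
In the residual graph, reachable from S: {S, A, B, E}.
Min-cut edges: S→C (5), A→D (2), B→D (3), E→T (2); capacity 5 + 2 + 3 + 2 = 12.
This cut is saturated, so no flow can exceed 12.

12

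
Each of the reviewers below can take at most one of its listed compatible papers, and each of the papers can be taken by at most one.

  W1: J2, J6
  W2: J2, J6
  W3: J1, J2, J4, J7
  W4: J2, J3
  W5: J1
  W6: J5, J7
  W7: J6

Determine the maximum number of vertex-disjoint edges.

6

Unit-capacity flow: source→left, listed edges, right→sink; max matching = max flow.
Augmenting path W1→J2 (+1); matched 1.
Augmenting path W2→J6 (+1); matched 2.
Augmenting path W3→J1 (+1); matched 3.
Augmenting path W4→J3 (+1); matched 4.
Augmenting path W6→J5 (+1); matched 5.
Augmenting path W5→J1→W3→J4 (+1); matched 6.
No augmenting path remains; maximum matching = 6.
König certificate: {W3, W4, W5, W6, J2, J6} is a vertex cover of size 6 (every listed pair touches it), so no matching can be larger.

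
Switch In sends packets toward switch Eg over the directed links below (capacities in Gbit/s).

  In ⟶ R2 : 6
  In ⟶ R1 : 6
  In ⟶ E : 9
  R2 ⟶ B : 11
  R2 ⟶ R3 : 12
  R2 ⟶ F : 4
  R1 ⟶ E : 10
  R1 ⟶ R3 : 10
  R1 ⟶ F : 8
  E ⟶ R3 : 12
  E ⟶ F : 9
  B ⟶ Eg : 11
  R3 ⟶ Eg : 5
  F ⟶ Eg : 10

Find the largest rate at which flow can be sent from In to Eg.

21

Augment In→R2→B→Eg: bottleneck 6, flow now 6.
Augment In→R1→R3→Eg: bottleneck 5, flow now 11.
Augment In→R1→F→Eg: bottleneck 1, flow now 12.
Augment In→E→F→Eg: bottleneck 9, flow now 21.
No augmenting path remains; maximum flow = 21.
In the residual graph, reachable from In: {In}.
Min-cut edges: In→R2 (6), In→R1 (6), In→E (9); capacity 6 + 6 + 9 = 21.
This cut is saturated, so no flow can exceed 21.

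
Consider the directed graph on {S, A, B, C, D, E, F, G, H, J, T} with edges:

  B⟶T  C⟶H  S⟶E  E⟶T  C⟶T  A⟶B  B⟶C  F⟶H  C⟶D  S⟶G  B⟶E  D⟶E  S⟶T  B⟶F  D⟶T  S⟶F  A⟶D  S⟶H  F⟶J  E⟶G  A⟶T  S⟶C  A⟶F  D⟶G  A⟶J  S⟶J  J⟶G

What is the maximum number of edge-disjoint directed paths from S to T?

Assign every edge capacity 1; by Menger, the answer equals the max flow.
Path S→T (+1); total 1.
Path S→C→T (+1); total 2.
Path S→E→T (+1); total 3.
No residual S→T path; max flow = 3.
Certifying cut of size 3: {S→C, S→E, S→T}.

3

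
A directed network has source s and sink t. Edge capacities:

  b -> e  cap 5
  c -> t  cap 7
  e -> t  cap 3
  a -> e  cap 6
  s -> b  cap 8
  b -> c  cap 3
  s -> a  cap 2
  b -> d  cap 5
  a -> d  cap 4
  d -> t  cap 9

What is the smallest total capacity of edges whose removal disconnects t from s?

10

Augment s→a→d→t: bottleneck 2, flow now 2.
Augment s→b→c→t: bottleneck 3, flow now 5.
Augment s→b→d→t: bottleneck 5, flow now 10.
No augmenting path remains; maximum flow = 10.
By max-flow min-cut, the minimum cut capacity equals the max flow.
In the residual graph, reachable from s: {s}.
Min-cut edges: s→a (2), s→b (8); capacity 2 + 8 = 10.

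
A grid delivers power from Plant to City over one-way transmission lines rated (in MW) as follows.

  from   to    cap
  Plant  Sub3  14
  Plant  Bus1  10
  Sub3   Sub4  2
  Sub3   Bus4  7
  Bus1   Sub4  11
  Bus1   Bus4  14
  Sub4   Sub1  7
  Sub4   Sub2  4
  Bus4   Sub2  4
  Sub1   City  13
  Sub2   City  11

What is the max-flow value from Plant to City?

15

Augment Plant→Sub3→Sub4→Sub1→City: bottleneck 2, flow now 2.
Augment Plant→Sub3→Bus4→Sub2→City: bottleneck 4, flow now 6.
Augment Plant→Bus1→Sub4→Sub1→City: bottleneck 5, flow now 11.
Augment Plant→Bus1→Sub4→Sub2→City: bottleneck 4, flow now 15.
No augmenting path remains; maximum flow = 15.
In the residual graph, reachable from Plant: {Plant, Sub3, Bus1, Sub4, Bus4}.
Min-cut edges: Sub4→Sub1 (7), Sub4→Sub2 (4), Bus4→Sub2 (4); capacity 7 + 4 + 4 = 15.
This cut is saturated, so no flow can exceed 15.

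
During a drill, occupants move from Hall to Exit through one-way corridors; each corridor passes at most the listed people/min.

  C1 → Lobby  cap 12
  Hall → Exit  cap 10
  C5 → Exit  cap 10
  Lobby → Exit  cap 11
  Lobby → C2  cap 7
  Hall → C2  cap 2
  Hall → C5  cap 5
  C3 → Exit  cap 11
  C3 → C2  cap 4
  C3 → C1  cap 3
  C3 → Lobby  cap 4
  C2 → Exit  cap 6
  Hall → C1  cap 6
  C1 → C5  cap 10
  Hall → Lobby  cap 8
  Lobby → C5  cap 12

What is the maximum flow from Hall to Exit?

Augment Hall→Exit: bottleneck 10, flow now 10.
Augment Hall→Lobby→Exit: bottleneck 8, flow now 18.
Augment Hall→C5→Exit: bottleneck 5, flow now 23.
Augment Hall→C2→Exit: bottleneck 2, flow now 25.
Augment Hall→C1→Lobby→Exit: bottleneck 3, flow now 28.
Augment Hall→C1→C5→Exit: bottleneck 3, flow now 31.
No augmenting path remains; maximum flow = 31.
In the residual graph, reachable from Hall: {Hall}.
Min-cut edges: Hall→C1 (6), Hall→Lobby (8), Hall→C5 (5), Hall→C2 (2), Hall→Exit (10); capacity 6 + 8 + 5 + 2 + 10 = 31.
This cut is saturated, so no flow can exceed 31.

31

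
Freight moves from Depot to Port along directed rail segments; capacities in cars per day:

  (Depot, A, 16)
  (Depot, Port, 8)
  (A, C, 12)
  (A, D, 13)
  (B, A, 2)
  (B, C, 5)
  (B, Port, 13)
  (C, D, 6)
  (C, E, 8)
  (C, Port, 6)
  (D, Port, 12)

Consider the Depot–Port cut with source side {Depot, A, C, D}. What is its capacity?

Edges leaving {Depot, A, C, D}: Depot→Port (8), C→E (8), C→Port (6), D→Port (12).
Cut capacity = 8 + 8 + 6 + 12 = 34.

34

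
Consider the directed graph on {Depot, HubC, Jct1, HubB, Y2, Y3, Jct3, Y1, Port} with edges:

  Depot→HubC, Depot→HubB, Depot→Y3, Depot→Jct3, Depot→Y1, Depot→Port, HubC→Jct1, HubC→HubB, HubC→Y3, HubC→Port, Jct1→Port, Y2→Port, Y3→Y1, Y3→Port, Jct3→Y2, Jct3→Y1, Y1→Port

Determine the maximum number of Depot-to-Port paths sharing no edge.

Assign every edge capacity 1; by Menger, the answer equals the max flow.
Path Depot→Port (+1); total 1.
Path Depot→HubC→Port (+1); total 2.
Path Depot→Y3→Port (+1); total 3.
Path Depot→Y1→Port (+1); total 4.
Path Depot→Jct3→Y2→Port (+1); total 5.
No residual Depot→Port path; max flow = 5.
Certifying cut of size 5: {Depot→HubC, Depot→Jct3, Depot→Port, Depot→Y1, Depot→Y3}.

5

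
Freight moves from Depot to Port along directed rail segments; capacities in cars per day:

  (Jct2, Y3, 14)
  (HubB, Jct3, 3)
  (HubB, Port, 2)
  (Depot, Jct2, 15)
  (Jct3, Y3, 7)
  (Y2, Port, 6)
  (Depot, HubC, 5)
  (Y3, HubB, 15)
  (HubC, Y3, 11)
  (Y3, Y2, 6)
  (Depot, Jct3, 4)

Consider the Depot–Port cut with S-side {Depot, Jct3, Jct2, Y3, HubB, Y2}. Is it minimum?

No — its capacity is 13, but the minimum cut has capacity 8.

Given cut capacity: 5 + 2 + 6 = 13.
Augment Depot→HubC→Y3→HubB→Port: bottleneck 2, flow now 2.
Augment Depot→HubC→Y3→Y2→Port: bottleneck 3, flow now 5.
Augment Depot→Jct3→Y3→Y2→Port: bottleneck 3, flow now 8.
No augmenting path remains; maximum flow = 8.
In the residual graph, reachable from Depot: {Depot, HubC, Jct3, Jct2, Y3, HubB}.
Min-cut edges: Y3→Y2 (6), HubB→Port (2); capacity 6 + 2 = 8.
Cut capacity 13 exceeds the max flow 8, so it is not minimum.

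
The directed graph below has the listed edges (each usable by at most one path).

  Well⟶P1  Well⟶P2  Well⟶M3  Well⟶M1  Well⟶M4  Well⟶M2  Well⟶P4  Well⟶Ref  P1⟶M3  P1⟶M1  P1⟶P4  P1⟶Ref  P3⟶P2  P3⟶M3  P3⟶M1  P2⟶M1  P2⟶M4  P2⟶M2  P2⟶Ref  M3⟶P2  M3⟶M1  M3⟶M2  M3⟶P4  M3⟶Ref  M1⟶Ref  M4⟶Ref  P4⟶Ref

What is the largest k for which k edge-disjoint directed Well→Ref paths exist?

7

Assign every edge capacity 1; by Menger, the answer equals the max flow.
Path Well→Ref (+1); total 1.
Path Well→P1→Ref (+1); total 2.
Path Well→P2→Ref (+1); total 3.
Path Well→M3→Ref (+1); total 4.
Path Well→M1→Ref (+1); total 5.
Path Well→M4→Ref (+1); total 6.
Path Well→P4→Ref (+1); total 7.
No residual Well→Ref path; max flow = 7.
Certifying cut of size 7: {Well→M1, Well→M3, Well→M4, Well→P1, Well→P2, Well→P4, Well→Ref}.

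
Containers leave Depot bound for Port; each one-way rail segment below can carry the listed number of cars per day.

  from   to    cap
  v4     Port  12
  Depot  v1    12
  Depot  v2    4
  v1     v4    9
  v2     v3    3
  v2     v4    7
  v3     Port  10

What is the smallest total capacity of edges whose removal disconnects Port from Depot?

Augment Depot→v1→v4→Port: bottleneck 9, flow now 9.
Augment Depot→v2→v3→Port: bottleneck 3, flow now 12.
Augment Depot→v2→v4→Port: bottleneck 1, flow now 13.
No augmenting path remains; maximum flow = 13.
By max-flow min-cut, the minimum cut capacity equals the max flow.
In the residual graph, reachable from Depot: {Depot, v1}.
Min-cut edges: Depot→v2 (4), v1→v4 (9); capacity 4 + 9 = 13.

13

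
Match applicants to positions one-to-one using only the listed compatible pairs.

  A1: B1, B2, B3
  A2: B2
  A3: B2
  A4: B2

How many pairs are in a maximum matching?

2

Unit-capacity flow: source→left, listed edges, right→sink; max matching = max flow.
Augmenting path A1→B1 (+1); matched 1.
Augmenting path A2→B2 (+1); matched 2.
No augmenting path remains; maximum matching = 2.
König certificate: {A1, B2} is a vertex cover of size 2 (every listed pair touches it), so no matching can be larger.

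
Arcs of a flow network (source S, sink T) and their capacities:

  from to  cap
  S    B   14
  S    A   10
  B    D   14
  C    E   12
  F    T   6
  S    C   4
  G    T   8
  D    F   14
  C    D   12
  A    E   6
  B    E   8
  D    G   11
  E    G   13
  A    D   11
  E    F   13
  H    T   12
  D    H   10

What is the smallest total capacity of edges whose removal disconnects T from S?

24

Augment S→A→D→F→T: bottleneck 6, flow now 6.
Augment S→A→D→G→T: bottleneck 4, flow now 10.
Augment S→B→D→G→T: bottleneck 4, flow now 14.
Augment S→B→D→H→T: bottleneck 10, flow now 24.
No augmenting path remains; maximum flow = 24.
By max-flow min-cut, the minimum cut capacity equals the max flow.
In the residual graph, reachable from S: {S, A, B, C, D, E, F, G}.
Min-cut edges: D→H (10), F→T (6), G→T (8); capacity 10 + 6 + 8 = 24.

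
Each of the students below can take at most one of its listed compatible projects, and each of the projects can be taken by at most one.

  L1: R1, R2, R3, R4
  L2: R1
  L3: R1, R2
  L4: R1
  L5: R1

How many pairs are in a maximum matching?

3

Unit-capacity flow: source→left, listed edges, right→sink; max matching = max flow.
Augmenting path L1→R1 (+1); matched 1.
Augmenting path L3→R2 (+1); matched 2.
Augmenting path L2→R1→L1→R3 (+1); matched 3.
No augmenting path remains; maximum matching = 3.
König certificate: {L1, L3, R1} is a vertex cover of size 3 (every listed pair touches it), so no matching can be larger.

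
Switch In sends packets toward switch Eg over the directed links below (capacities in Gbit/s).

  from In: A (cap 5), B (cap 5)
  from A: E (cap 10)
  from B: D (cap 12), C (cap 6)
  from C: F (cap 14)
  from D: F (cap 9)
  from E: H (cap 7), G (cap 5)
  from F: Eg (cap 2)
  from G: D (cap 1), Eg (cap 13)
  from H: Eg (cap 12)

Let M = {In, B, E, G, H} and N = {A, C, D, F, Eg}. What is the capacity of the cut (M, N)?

49

Edges leaving {In, B, E, G, H}: In→A (5), B→C (6), B→D (12), G→D (1), G→Eg (13), H→Eg (12).
Cut capacity = 5 + 6 + 12 + 1 + 13 + 12 = 49.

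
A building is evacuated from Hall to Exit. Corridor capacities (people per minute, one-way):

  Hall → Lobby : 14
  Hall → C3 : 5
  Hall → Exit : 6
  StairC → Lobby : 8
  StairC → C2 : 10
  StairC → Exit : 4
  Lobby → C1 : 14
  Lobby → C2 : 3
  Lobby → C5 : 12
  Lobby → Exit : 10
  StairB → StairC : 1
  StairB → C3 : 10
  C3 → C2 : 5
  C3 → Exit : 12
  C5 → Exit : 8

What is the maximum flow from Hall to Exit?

Augment Hall→Exit: bottleneck 6, flow now 6.
Augment Hall→Lobby→Exit: bottleneck 10, flow now 16.
Augment Hall→C3→Exit: bottleneck 5, flow now 21.
Augment Hall→Lobby→C5→Exit: bottleneck 4, flow now 25.
No augmenting path remains; maximum flow = 25.
In the residual graph, reachable from Hall: {Hall}.
Min-cut edges: Hall→Lobby (14), Hall→C3 (5), Hall→Exit (6); capacity 14 + 5 + 6 = 25.
This cut is saturated, so no flow can exceed 25.

25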